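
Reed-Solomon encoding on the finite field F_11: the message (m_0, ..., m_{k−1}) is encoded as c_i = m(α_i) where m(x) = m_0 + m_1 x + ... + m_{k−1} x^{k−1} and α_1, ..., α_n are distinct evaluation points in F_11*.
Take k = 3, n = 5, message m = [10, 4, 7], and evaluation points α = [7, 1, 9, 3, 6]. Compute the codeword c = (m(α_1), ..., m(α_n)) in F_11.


c = [7, 10, 8, 8, 0]

Message polynomial: m(x) = 10 + 4·x + 7·x^2 (mod 11).
For each evaluation point α_i, compute m(α_i) mod 11:
  α_1 = 7: Horner steps 7 → 9 → 7, so m(7) = 7.
  α_2 = 1: Horner steps 7 → 0 → 10, so m(1) = 10.
  α_3 = 9: Horner steps 7 → 1 → 8, so m(9) = 8.
  α_4 = 3: Horner steps 7 → 3 → 8, so m(3) = 8.
  α_5 = 6: Horner steps 7 → 2 → 0, so m(6) = 0.
Codeword c = [7, 10, 8, 8, 0] ∈ F_11^5.


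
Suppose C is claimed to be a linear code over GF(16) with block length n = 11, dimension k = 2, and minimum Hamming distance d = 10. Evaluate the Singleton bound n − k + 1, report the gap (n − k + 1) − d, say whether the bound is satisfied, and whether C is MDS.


Singleton RHS = n − k + 1 = 10, slack = 0, bound satisfied, MDS.

Singleton bound: d ≤ n − k + 1.
Here n = 11, k = 2, so n − k + 1 = 10.
Given d = 10, check d ≤ 10: YES.
Slack = (n − k + 1) − d = 0.
The code is MDS (slack = 0).
Description: the claimed parameters are [11, 2, 10]_16; such a code would be MDS (meets Singleton bound).


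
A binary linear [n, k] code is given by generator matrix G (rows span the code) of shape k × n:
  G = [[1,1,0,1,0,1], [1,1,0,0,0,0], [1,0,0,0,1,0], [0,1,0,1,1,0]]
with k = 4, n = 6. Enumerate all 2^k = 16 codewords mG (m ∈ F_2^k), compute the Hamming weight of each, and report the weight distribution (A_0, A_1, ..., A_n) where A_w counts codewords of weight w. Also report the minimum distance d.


Weight distribution: A_0 = 1, A_1 = 2, A_2 = 4, A_3 = 6, A_4 = 3. Minimum distance d = 1.

Enumerate all 2^4 = 16 messages m ∈ F_2^4.
For each, compute codeword c = mG in F_2^6, then tally its weight.
  m = 0000 → c = 000000, weight = 0.
  m = 1000 → c = 110101, weight = 4.
  m = 0100 → c = 110000, weight = 2.
  m = 1100 → c = 000101, weight = 2.
  m = 0010 → c = 100010, weight = 2.
  m = 1010 → c = 010111, weight = 4.
  m = 0110 → c = 010010, weight = 2.
  m = 1110 → c = 100111, weight = 4.
  m = 0001 → c = 010110, weight = 3.
  m = 1001 → c = 100011, weight = 3.
  m = 0101 → c = 100110, weight = 3.
  m = 1101 → c = 010011, weight = 3.
  m = 0011 → c = 110100, weight = 3.
  m = 1011 → c = 000001, weight = 1.
  m = 0111 → c = 000100, weight = 1.
  m = 1111 → c = 110001, weight = 3.
Tally weights:
  weight 0: 1 codewords.
  weight 1: 2 codewords.
  weight 2: 4 codewords.
  weight 3: 6 codewords.
  weight 4: 3 codewords.
Minimum distance d = smallest w > 0 with A_w > 0 = 1.
Sanity: Σ A_w = 16 = 2^4 = 16 ✓.


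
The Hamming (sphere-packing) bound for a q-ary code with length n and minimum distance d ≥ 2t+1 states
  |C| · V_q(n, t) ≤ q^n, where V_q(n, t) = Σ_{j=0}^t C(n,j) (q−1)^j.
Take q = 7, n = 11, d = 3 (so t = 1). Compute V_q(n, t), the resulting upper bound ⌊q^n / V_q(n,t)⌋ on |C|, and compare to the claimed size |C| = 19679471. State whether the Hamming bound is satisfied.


V_q(n, t) = 67, q^n = 1977326743, Hamming bound = 29512339, |C| = 19679471 ≤ bound (satisfied).

Step 1: Compute V_q(n, t) = Σ_{j=0}^1 C(n, j) (q−1)^j.
  j = 0: C(11,0)·(6)^0 = 1·1 = 1.
  j = 1: C(11,1)·(6)^1 = 11·6 = 66.
  V_q(n, t) = 1 + 66 = 67.
Step 2: q^n = 7^11 = 1977326743.
Step 3: Hamming bound ⌊q^n / V_q(n,t)⌋ = ⌊1977326743/67⌋ = 29512339.
Step 4: Compare |C| = 19679471 to 29512339: satisfied.
The claimed |C| lies below the Hamming bound.


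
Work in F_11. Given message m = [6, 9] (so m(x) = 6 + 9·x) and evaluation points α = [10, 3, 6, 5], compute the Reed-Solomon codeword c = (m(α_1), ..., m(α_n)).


c = [8, 0, 5, 7]

Message polynomial: m(x) = 6 + 9·x (mod 11).
For each evaluation point α_i, compute m(α_i) mod 11:
  α_1 = 10: Horner steps 9 → 8, so m(10) = 8.
  α_2 = 3: Horner steps 9 → 0, so m(3) = 0.
  α_3 = 6: Horner steps 9 → 5, so m(6) = 5.
  α_4 = 5: Horner steps 9 → 7, so m(5) = 7.
Codeword c = [8, 0, 5, 7] ∈ F_11^4.


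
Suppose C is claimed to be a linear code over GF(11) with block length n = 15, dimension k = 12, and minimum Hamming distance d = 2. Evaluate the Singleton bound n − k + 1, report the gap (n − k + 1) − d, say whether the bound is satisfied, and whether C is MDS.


Singleton RHS = n − k + 1 = 4, slack = 2, bound satisfied, not MDS.

Singleton bound: d ≤ n − k + 1.
Here n = 15, k = 12, so n − k + 1 = 4.
Given d = 2, check d ≤ 4: YES.
Slack = (n − k + 1) − d = 2.
The code is NOT MDS (slack = 2 > 0).
Description: the claimed parameters are [15, 12, 2]_11; such a code would be non-MDS.


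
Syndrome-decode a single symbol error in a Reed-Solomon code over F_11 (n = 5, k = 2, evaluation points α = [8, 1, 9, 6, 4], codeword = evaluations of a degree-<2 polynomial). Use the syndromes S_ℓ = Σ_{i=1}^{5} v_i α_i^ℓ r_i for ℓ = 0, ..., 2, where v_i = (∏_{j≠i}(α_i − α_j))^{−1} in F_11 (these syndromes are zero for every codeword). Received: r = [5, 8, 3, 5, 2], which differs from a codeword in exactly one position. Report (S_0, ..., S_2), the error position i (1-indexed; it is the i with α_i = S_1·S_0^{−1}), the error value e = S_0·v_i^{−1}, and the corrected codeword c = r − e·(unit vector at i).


S = (8, 4, 2), error at position 4, error magnitude e = 7, c = [5, 8, 3, 9, 2].

Step 1: column multipliers v_i = (∏_{j≠i}(α_i − α_j))^{−1} mod 11.
  i = 1 (α = 8): (8−1)(8−9)(8−6)(8−4) = 7·(−1)·2·4 = −56 ≡ 10, so v_1 = 10^{−1} = 10 (mod 11).
  i = 2 (α = 1): (1−8)(1−9)(1−6)(1−4) = (−7)·(−8)·(−5)·(−3) = 840 ≡ 4, so v_2 = 4^{−1} = 3 (mod 11).
  i = 3 (α = 9): (9−8)(9−1)(9−6)(9−4) = 1·8·3·5 = 120 ≡ 10, so v_3 = 10^{−1} = 10 (mod 11).
  i = 4 (α = 6): (6−8)(6−1)(6−9)(6−4) = (−2)·5·(−3)·2 = 60 ≡ 5, so v_4 = 5^{−1} = 9 (mod 11).
  i = 5 (α = 4): (4−8)(4−1)(4−9)(4−6) = (−4)·3·(−5)·(−2) = −120 ≡ 1, so v_5 = 1^{−1} = 1 (mod 11).
  v = [10, 3, 10, 9, 1].
Step 2: syndromes of r = [5, 8, 3, 5, 2] (all sums mod 11).
  S_0 = Σ v_i r_i = 10·5 + 3·8 + 10·3 + 9·5 + 1·2 = 151 ≡ 8.
  S_1 = Σ v_i α_i r_i = 10·8·5 + 3·1·8 + 10·9·3 + 9·6·5 + 1·4·2 = 972 ≡ 4.
  α_i^2 mod 11 = [9, 1, 4, 3, 5].
  S_2 = Σ v_i α_i^2 r_i = 10·9·5 + 3·1·8 + 10·4·3 + 9·3·5 + 1·5·2 = 739 ≡ 2.
  S = (8, 4, 2) ≠ 0, so r is not a codeword (an error is present).
Step 3: locate the error. For a single error e at position i, S_ℓ = v_i·e·α_i^ℓ, so α_err = S_1/S_0.
  S_0^{−1} = 8^{−1} = 7 (mod 11), so α_err = 4·7 = 28 ≡ 6 = α_4. Error position i = 4.
  Consistency check: S_2/S_1 = 2·3 = 6 ≡ 6 = α_err ✓ (single-error assumption holds).
Step 4: error magnitude e = S_0/v_4 = S_0·∏_{j≠4}(α_4 − α_j) = 8·5 = 40 ≡ 7 (mod 11).
Step 5: correct position 4: c_4 = r_4 − e = 5 − 7 ≡ 9 (mod 11). Hence c = [5, 8, 3, 9, 2].
  Check: interpolating c through the α_i gives m(x) = 10 + 9·x (degree < 2) with m(α_i) = c_i for every i, so c is indeed a codeword.


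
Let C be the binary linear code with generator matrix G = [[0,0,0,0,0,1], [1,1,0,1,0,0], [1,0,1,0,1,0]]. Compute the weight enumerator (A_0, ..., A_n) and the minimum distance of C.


Weight distribution: A_0 = 1, A_1 = 1, A_3 = 2, A_4 = 3, A_5 = 1. Minimum distance d = 1.

Enumerate all 2^3 = 8 messages m ∈ F_2^3.
For each, compute codeword c = mG in F_2^6, then tally its weight.
  m = 000 → c = 000000, weight = 0.
  m = 100 → c = 000001, weight = 1.
  m = 010 → c = 110100, weight = 3.
  m = 110 → c = 110101, weight = 4.
  m = 001 → c = 101010, weight = 3.
  m = 101 → c = 101011, weight = 4.
  m = 011 → c = 011110, weight = 4.
  m = 111 → c = 011111, weight = 5.
Tally weights:
  weight 0: 1 codewords.
  weight 1: 1 codewords.
  weight 3: 2 codewords.
  weight 4: 3 codewords.
  weight 5: 1 codewords.
Minimum distance d = smallest w > 0 with A_w > 0 = 1.
Sanity: Σ A_w = 8 = 2^3 = 8 ✓.


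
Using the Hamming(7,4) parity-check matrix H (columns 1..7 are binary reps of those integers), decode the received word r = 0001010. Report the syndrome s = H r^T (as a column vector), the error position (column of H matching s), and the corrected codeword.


s = (0, 1, 0)^T, error position = 2, corrected codeword c = 0101010

Compute s = H r^T mod 2 one row at a time:
  s_1 = 1 + 0 + 1 + 0 = 2 ≡ 0 (mod 2).
  s_2 = 0 + 0 + 1 + 0 = 1 ≡ 1 (mod 2).
  s_3 = 0 + 0 + 0 + 0 = 0 ≡ 0 (mod 2).
s = (0, 1, 0)^T — this equals column 2 of H (binary 010), so error is at position 2.
Correct: flip bit 2 of r = 0001010 to get c = 0101010.


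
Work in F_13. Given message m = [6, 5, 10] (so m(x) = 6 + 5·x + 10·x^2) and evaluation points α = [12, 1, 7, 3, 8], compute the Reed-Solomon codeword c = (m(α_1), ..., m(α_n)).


c = [11, 8, 11, 7, 10]

Message polynomial: m(x) = 6 + 5·x + 10·x^2 (mod 13).
For each evaluation point α_i, compute m(α_i) mod 13:
  α_1 = 12: Horner steps 10 → 8 → 11, so m(12) = 11.
  α_2 = 1: Horner steps 10 → 2 → 8, so m(1) = 8.
  α_3 = 7: Horner steps 10 → 10 → 11, so m(7) = 11.
  α_4 = 3: Horner steps 10 → 9 → 7, so m(3) = 7.
  α_5 = 8: Horner steps 10 → 7 → 10, so m(8) = 10.
Codeword c = [11, 8, 11, 7, 10] ∈ F_13^5.


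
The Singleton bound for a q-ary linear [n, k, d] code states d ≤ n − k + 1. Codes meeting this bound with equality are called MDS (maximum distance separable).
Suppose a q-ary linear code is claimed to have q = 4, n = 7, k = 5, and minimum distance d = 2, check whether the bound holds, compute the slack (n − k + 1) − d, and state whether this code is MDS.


Singleton RHS = n − k + 1 = 3, slack = 1, bound satisfied, not MDS.

Singleton bound: d ≤ n − k + 1.
Here n = 7, k = 5, so n − k + 1 = 3.
Given d = 2, check d ≤ 3: YES.
Slack = (n − k + 1) − d = 1.
The code is NOT MDS (slack = 1 > 0).
Description: the claimed parameters are [7, 5, 2]_4; such a code would be non-MDS.


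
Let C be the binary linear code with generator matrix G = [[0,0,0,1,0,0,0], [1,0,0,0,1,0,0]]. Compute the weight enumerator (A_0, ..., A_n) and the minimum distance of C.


Weight distribution: A_0 = 1, A_1 = 1, A_2 = 1, A_3 = 1. Minimum distance d = 1.

Enumerate all 2^2 = 4 messages m ∈ F_2^2.
For each, compute codeword c = mG in F_2^7, then tally its weight.
  m = 00 → c = 0000000, weight = 0.
  m = 10 → c = 0001000, weight = 1.
  m = 01 → c = 1000100, weight = 2.
  m = 11 → c = 1001100, weight = 3.
Tally weights:
  weight 0: 1 codewords.
  weight 1: 1 codewords.
  weight 2: 1 codewords.
  weight 3: 1 codewords.
Minimum distance d = smallest w > 0 with A_w > 0 = 1.
Sanity: Σ A_w = 4 = 2^2 = 4 ✓.


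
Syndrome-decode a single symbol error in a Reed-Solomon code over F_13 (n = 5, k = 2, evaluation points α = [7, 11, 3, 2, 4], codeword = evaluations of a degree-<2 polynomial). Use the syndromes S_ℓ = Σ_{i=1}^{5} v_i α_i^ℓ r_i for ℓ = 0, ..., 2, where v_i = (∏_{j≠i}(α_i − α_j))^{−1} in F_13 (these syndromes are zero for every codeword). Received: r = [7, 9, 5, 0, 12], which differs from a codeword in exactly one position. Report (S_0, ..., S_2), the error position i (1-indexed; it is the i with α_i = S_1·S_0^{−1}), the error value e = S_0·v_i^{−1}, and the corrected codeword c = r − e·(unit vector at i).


S = (11, 9, 5), error at position 4, error magnitude e = 2, c = [7, 9, 5, 11, 12].

Step 1: column multipliers v_i = (∏_{j≠i}(α_i − α_j))^{−1} mod 13.
  i = 1 (α = 7): (7−11)(7−3)(7−2)(7−4) = (−4)·4·5·3 = −240 ≡ 7, so v_1 = 7^{−1} = 2 (mod 13).
  i = 2 (α = 11): (11−7)(11−3)(11−2)(11−4) = 4·8·9·7 = 2016 ≡ 1, so v_2 = 1^{−1} = 1 (mod 13).
  i = 3 (α = 3): (3−7)(3−11)(3−2)(3−4) = (−4)·(−8)·1·(−1) = −32 ≡ 7, so v_3 = 7^{−1} = 2 (mod 13).
  i = 4 (α = 2): (2−7)(2−11)(2−3)(2−4) = (−5)·(−9)·(−1)·(−2) = 90 ≡ 12, so v_4 = 12^{−1} = 12 (mod 13).
  i = 5 (α = 4): (4−7)(4−11)(4−3)(4−2) = (−3)·(−7)·1·2 = 42 ≡ 3, so v_5 = 3^{−1} = 9 (mod 13).
  v = [2, 1, 2, 12, 9].
Step 2: syndromes of r = [7, 9, 5, 0, 12] (all sums mod 13).
  S_0 = Σ v_i r_i = 2·7 + 1·9 + 2·5 + 12·0 + 9·12 = 141 ≡ 11.
  S_1 = Σ v_i α_i r_i = 2·7·7 + 1·11·9 + 2·3·5 + 12·2·0 + 9·4·12 = 659 ≡ 9.
  α_i^2 mod 13 = [10, 4, 9, 4, 3].
  S_2 = Σ v_i α_i^2 r_i = 2·10·7 + 1·4·9 + 2·9·5 + 12·4·0 + 9·3·12 = 590 ≡ 5.
  S = (11, 9, 5) ≠ 0, so r is not a codeword (an error is present).
Step 3: locate the error. For a single error e at position i, S_ℓ = v_i·e·α_i^ℓ, so α_err = S_1/S_0.
  S_0^{−1} = 11^{−1} = 6 (mod 13), so α_err = 9·6 = 54 ≡ 2 = α_4. Error position i = 4.
  Consistency check: S_2/S_1 = 5·3 = 15 ≡ 2 = α_err ✓ (single-error assumption holds).
Step 4: error magnitude e = S_0/v_4 = S_0·∏_{j≠4}(α_4 − α_j) = 11·12 = 132 ≡ 2 (mod 13).
Step 5: correct position 4: c_4 = r_4 − e = 0 − 2 ≡ 11 (mod 13). Hence c = [7, 9, 5, 11, 12].
  Check: interpolating c through the α_i gives m(x) = 10 + 7·x (degree < 2) with m(α_i) = c_i for every i, so c is indeed a codeword.


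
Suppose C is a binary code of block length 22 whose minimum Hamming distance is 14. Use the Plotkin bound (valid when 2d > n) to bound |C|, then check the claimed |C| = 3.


Plotkin bound M ≤ 4; given |C| = 3 ≤ bound (satisfied).

Check applicability: 2d = 28, n = 22.
2d − n = 6 > 0, so Plotkin applies.
Compute d/(2d−n) = 14/6 ≈ 2.3333.
⌊d/(2d−n)⌋ = 2.
Plotkin bound: M ≤ 2·2 = 4.
Given |C| = 3, check: satisfied.
This |C| is below the Plotkin bound.


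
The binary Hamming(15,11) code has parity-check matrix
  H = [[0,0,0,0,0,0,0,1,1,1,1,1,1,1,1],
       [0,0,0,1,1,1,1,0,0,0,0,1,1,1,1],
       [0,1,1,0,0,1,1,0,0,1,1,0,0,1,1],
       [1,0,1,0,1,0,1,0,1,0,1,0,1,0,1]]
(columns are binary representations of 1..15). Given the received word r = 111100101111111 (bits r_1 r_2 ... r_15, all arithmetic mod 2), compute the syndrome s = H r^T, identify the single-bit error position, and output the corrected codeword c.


s = (1, 0, 1, 1)^T, error position = 11, corrected codeword c = 111100101101111

Compute s = H r^T mod 2 one row at a time:
  s_1 = 0 + 1 + 1 + 1 + 1 + 1 + 1 + 1 = 7 ≡ 1 (mod 2).
  s_2 = 1 + 0 + 0 + 1 + 1 + 1 + 1 + 1 = 6 ≡ 0 (mod 2).
  s_3 = 1 + 1 + 0 + 1 + 1 + 1 + 1 + 1 = 7 ≡ 1 (mod 2).
  s_4 = 1 + 1 + 0 + 1 + 1 + 1 + 1 + 1 = 7 ≡ 1 (mod 2).
s = (1, 0, 1, 1)^T — this equals column 11 of H (binary 1011), so error is at position 11.
Correct: flip bit 11 of r = 111100101111111 to get c = 111100101101111.


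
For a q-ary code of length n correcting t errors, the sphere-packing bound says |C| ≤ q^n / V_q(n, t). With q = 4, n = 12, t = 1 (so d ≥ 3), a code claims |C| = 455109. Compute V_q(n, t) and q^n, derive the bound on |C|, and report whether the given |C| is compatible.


V_q(n, t) = 37, q^n = 16777216, Hamming bound = 453438, |C| = 455109 > bound (violated).

Step 1: Compute V_q(n, t) = Σ_{j=0}^1 C(n, j) (q−1)^j.
  j = 0: C(12,0)·(3)^0 = 1·1 = 1.
  j = 1: C(12,1)·(3)^1 = 12·3 = 36.
  V_q(n, t) = 1 + 36 = 37.
Step 2: q^n = 4^12 = 16777216.
Step 3: Hamming bound ⌊q^n / V_q(n,t)⌋ = ⌊16777216/37⌋ = 453438.
Step 4: Compare |C| = 455109 to 453438: violated.
The claimed |C| lies above the Hamming bound, so no 4-ary code of length 12 with d ≥ 3 can have 455109 codewords.


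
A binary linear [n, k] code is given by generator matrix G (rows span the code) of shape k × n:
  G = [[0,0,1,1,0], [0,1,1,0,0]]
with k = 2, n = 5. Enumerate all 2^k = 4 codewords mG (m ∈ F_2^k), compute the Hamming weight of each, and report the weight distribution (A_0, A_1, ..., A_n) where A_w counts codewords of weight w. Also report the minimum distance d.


Weight distribution: A_0 = 1, A_2 = 3. Minimum distance d = 2.

Enumerate all 2^2 = 4 messages m ∈ F_2^2.
For each, compute codeword c = mG in F_2^5, then tally its weight.
  m = 00 → c = 00000, weight = 0.
  m = 10 → c = 00110, weight = 2.
  m = 01 → c = 01100, weight = 2.
  m = 11 → c = 01010, weight = 2.
Tally weights:
  weight 0: 1 codewords.
  weight 2: 3 codewords.
Minimum distance d = smallest w > 0 with A_w > 0 = 2.
Sanity: Σ A_w = 4 = 2^2 = 4 ✓.


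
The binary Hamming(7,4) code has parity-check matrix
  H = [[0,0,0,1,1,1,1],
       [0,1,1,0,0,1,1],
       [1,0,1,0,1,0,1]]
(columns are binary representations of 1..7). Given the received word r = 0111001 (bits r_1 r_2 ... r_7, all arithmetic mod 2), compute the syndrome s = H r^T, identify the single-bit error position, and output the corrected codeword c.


s = (0, 1, 0)^T, error position = 2, corrected codeword c = 0011001

Compute s = H r^T mod 2 one row at a time:
  s_1 = 1 + 0 + 0 + 1 = 2 ≡ 0 (mod 2).
  s_2 = 1 + 1 + 0 + 1 = 3 ≡ 1 (mod 2).
  s_3 = 0 + 1 + 0 + 1 = 2 ≡ 0 (mod 2).
s = (0, 1, 0)^T — this equals column 2 of H (binary 010), so error is at position 2.
Correct: flip bit 2 of r = 0111001 to get c = 0011001.


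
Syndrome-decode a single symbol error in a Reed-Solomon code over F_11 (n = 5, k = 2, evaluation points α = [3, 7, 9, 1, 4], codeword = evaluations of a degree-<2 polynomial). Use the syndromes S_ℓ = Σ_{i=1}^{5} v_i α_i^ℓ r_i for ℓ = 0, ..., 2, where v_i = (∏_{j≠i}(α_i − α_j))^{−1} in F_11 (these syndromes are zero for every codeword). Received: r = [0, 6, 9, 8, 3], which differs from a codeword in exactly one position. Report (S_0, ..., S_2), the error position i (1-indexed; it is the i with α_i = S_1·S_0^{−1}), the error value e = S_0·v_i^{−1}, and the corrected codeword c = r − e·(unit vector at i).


S = (7, 6, 2), error at position 5, error magnitude e = 7, c = [0, 6, 9, 8, 7].

Step 1: column multipliers v_i = (∏_{j≠i}(α_i − α_j))^{−1} mod 11.
  i = 1 (α = 3): (3−7)(3−9)(3−1)(3−4) = (−4)·(−6)·2·(−1) = −48 ≡ 7, so v_1 = 7^{−1} = 8 (mod 11).
  i = 2 (α = 7): (7−3)(7−9)(7−1)(7−4) = 4·(−2)·6·3 = −144 ≡ 10, so v_2 = 10^{−1} = 10 (mod 11).
  i = 3 (α = 9): (9−3)(9−7)(9−1)(9−4) = 6·2·8·5 = 480 ≡ 7, so v_3 = 7^{−1} = 8 (mod 11).
  i = 4 (α = 1): (1−3)(1−7)(1−9)(1−4) = (−2)·(−6)·(−8)·(−3) = 288 ≡ 2, so v_4 = 2^{−1} = 6 (mod 11).
  i = 5 (α = 4): (4−3)(4−7)(4−9)(4−1) = 1·(−3)·(−5)·3 = 45 ≡ 1, so v_5 = 1^{−1} = 1 (mod 11).
  v = [8, 10, 8, 6, 1].
Step 2: syndromes of r = [0, 6, 9, 8, 3] (all sums mod 11).
  S_0 = Σ v_i r_i = 8·0 + 10·6 + 8·9 + 6·8 + 1·3 = 183 ≡ 7.
  S_1 = Σ v_i α_i r_i = 8·3·0 + 10·7·6 + 8·9·9 + 6·1·8 + 1·4·3 = 1128 ≡ 6.
  α_i^2 mod 11 = [9, 5, 4, 1, 5].
  S_2 = Σ v_i α_i^2 r_i = 8·9·0 + 10·5·6 + 8·4·9 + 6·1·8 + 1·5·3 = 651 ≡ 2.
  S = (7, 6, 2) ≠ 0, so r is not a codeword (an error is present).
Step 3: locate the error. For a single error e at position i, S_ℓ = v_i·e·α_i^ℓ, so α_err = S_1/S_0.
  S_0^{−1} = 7^{−1} = 8 (mod 11), so α_err = 6·8 = 48 ≡ 4 = α_5. Error position i = 5.
  Consistency check: S_2/S_1 = 2·2 = 4 ≡ 4 = α_err ✓ (single-error assumption holds).
Step 4: error magnitude e = S_0/v_5 = S_0·∏_{j≠5}(α_5 − α_j) = 7·1 = 7 ≡ 7 (mod 11).
Step 5: correct position 5: c_5 = r_5 − e = 3 − 7 ≡ 7 (mod 11). Hence c = [0, 6, 9, 8, 7].
  Check: interpolating c through the α_i gives m(x) = 1 + 7·x (degree < 2) with m(α_i) = c_i for every i, so c is indeed a codeword.


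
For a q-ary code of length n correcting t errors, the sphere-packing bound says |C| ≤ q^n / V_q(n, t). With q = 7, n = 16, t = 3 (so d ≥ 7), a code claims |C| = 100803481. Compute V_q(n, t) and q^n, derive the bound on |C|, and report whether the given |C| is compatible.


V_q(n, t) = 125377, q^n = 33232930569601, Hamming bound = 265064011, |C| = 100803481 ≤ bound (satisfied).

Step 1: Compute V_q(n, t) = Σ_{j=0}^3 C(n, j) (q−1)^j.
  j = 0: C(16,0)·(6)^0 = 1·1 = 1.
  j = 1: C(16,1)·(6)^1 = 16·6 = 96.
  j = 2: C(16,2)·(6)^2 = 120·36 = 4320.
  j = 3: C(16,3)·(6)^3 = 560·216 = 120960.
  V_q(n, t) = 1 + 96 + 4320 + 120960 = 125377.
Step 2: q^n = 7^16 = 33232930569601.
Step 3: Hamming bound ⌊q^n / V_q(n,t)⌋ = ⌊33232930569601/125377⌋ = 265064011.
Step 4: Compare |C| = 100803481 to 265064011: satisfied.
The claimed |C| lies below the Hamming bound.


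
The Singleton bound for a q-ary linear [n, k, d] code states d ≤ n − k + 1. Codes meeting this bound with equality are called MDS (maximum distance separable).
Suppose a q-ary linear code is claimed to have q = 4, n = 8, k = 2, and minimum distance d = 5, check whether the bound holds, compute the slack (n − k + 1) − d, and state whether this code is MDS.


Singleton RHS = n − k + 1 = 7, slack = 2, bound satisfied, not MDS.

Singleton bound: d ≤ n − k + 1.
Here n = 8, k = 2, so n − k + 1 = 7.
Given d = 5, check d ≤ 7: YES.
Slack = (n − k + 1) − d = 2.
The code is NOT MDS (slack = 2 > 0).
Description: the claimed parameters are [8, 2, 5]_4; such a code would be non-MDS.


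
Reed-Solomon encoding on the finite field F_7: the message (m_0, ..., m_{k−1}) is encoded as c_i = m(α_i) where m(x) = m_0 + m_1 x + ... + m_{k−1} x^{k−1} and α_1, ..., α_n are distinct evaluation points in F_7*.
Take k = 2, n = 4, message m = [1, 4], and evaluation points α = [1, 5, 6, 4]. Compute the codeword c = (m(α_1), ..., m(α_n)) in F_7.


c = [5, 0, 4, 3]

Message polynomial: m(x) = 1 + 4·x (mod 7).
For each evaluation point α_i, compute m(α_i) mod 7:
  α_1 = 1: Horner steps 4 → 5, so m(1) = 5.
  α_2 = 5: Horner steps 4 → 0, so m(5) = 0.
  α_3 = 6: Horner steps 4 → 4, so m(6) = 4.
  α_4 = 4: Horner steps 4 → 3, so m(4) = 3.
Codeword c = [5, 0, 4, 3] ∈ F_7^4.


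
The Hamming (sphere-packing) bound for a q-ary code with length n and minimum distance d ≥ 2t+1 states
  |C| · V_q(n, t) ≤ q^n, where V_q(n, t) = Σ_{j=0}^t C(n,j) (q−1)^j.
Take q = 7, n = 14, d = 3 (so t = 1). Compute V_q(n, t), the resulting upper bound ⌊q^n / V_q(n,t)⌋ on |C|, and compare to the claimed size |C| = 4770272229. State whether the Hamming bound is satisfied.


V_q(n, t) = 85, q^n = 678223072849, Hamming bound = 7979094974, |C| = 4770272229 ≤ bound (satisfied).

Step 1: Compute V_q(n, t) = Σ_{j=0}^1 C(n, j) (q−1)^j.
  j = 0: C(14,0)·(6)^0 = 1·1 = 1.
  j = 1: C(14,1)·(6)^1 = 14·6 = 84.
  V_q(n, t) = 1 + 84 = 85.
Step 2: q^n = 7^14 = 678223072849.
Step 3: Hamming bound ⌊q^n / V_q(n,t)⌋ = ⌊678223072849/85⌋ = 7979094974.
Step 4: Compare |C| = 4770272229 to 7979094974: satisfied.
The claimed |C| lies below the Hamming bound.


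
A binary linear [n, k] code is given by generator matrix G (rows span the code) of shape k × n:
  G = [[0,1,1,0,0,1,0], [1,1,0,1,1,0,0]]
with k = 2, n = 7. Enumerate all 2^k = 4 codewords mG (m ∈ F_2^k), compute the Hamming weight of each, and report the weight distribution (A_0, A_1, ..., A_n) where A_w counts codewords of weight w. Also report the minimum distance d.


Weight distribution: A_0 = 1, A_3 = 1, A_4 = 1, A_5 = 1. Minimum distance d = 3.

Enumerate all 2^2 = 4 messages m ∈ F_2^2.
For each, compute codeword c = mG in F_2^7, then tally its weight.
  m = 00 → c = 0000000, weight = 0.
  m = 10 → c = 0110010, weight = 3.
  m = 01 → c = 1101100, weight = 4.
  m = 11 → c = 1011110, weight = 5.
Tally weights:
  weight 0: 1 codewords.
  weight 3: 1 codewords.
  weight 4: 1 codewords.
  weight 5: 1 codewords.
Minimum distance d = smallest w > 0 with A_w > 0 = 3.
Sanity: Σ A_w = 4 = 2^2 = 4 ✓.


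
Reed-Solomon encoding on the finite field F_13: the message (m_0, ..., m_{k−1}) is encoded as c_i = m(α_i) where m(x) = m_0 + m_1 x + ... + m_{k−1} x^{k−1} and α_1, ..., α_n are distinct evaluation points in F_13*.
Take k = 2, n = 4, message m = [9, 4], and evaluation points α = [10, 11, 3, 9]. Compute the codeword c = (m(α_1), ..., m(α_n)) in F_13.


c = [10, 1, 8, 6]

Message polynomial: m(x) = 9 + 4·x (mod 13).
For each evaluation point α_i, compute m(α_i) mod 13:
  α_1 = 10: Horner steps 4 → 10, so m(10) = 10.
  α_2 = 11: Horner steps 4 → 1, so m(11) = 1.
  α_3 = 3: Horner steps 4 → 8, so m(3) = 8.
  α_4 = 9: Horner steps 4 → 6, so m(9) = 6.
Codeword c = [10, 1, 8, 6] ∈ F_13^4.


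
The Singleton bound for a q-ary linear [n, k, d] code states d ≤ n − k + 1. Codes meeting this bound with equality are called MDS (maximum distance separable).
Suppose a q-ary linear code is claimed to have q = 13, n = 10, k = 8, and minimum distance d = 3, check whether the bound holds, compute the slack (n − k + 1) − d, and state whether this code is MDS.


Singleton RHS = n − k + 1 = 3, slack = 0, bound satisfied, MDS.

Singleton bound: d ≤ n − k + 1.
Here n = 10, k = 8, so n − k + 1 = 3.
Given d = 3, check d ≤ 3: YES.
Slack = (n − k + 1) − d = 0.
The code is MDS (slack = 0).
Description: the claimed parameters are [10, 8, 3]_13; such a code would be MDS (meets Singleton bound).


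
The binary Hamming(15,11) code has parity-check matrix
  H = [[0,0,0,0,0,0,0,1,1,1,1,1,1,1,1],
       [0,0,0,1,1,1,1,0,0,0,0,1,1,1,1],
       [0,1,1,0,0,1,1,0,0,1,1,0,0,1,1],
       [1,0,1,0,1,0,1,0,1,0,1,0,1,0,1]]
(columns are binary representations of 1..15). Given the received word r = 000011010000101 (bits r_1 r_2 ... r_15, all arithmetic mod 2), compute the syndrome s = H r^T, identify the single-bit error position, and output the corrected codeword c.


s = (1, 0, 0, 1)^T, error position = 9, corrected codeword c = 000011011000101

Compute s = H r^T mod 2 one row at a time:
  s_1 = 1 + 0 + 0 + 0 + 0 + 1 + 0 + 1 = 3 ≡ 1 (mod 2).
  s_2 = 0 + 1 + 1 + 0 + 0 + 1 + 0 + 1 = 4 ≡ 0 (mod 2).
  s_3 = 0 + 0 + 1 + 0 + 0 + 0 + 0 + 1 = 2 ≡ 0 (mod 2).
  s_4 = 0 + 0 + 1 + 0 + 0 + 0 + 1 + 1 = 3 ≡ 1 (mod 2).
s = (1, 0, 0, 1)^T — this equals column 9 of H (binary 1001), so error is at position 9.
Correct: flip bit 9 of r = 000011010000101 to get c = 000011011000101.


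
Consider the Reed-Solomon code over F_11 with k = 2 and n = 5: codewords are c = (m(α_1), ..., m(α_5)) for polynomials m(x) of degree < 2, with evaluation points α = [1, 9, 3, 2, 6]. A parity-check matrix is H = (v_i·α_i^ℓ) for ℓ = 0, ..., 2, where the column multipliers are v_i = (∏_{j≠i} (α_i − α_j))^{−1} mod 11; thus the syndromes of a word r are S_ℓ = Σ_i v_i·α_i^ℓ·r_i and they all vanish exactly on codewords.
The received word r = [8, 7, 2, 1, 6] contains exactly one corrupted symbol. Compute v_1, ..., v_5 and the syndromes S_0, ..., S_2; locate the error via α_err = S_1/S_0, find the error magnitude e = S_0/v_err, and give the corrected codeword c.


S = (10, 8, 2), error at position 3, error magnitude e = 8, c = [8, 7, 5, 1, 6].

Step 1: column multipliers v_i = (∏_{j≠i}(α_i − α_j))^{−1} mod 11.
  i = 1 (α = 1): (1−9)(1−3)(1−2)(1−6) = (−8)·(−2)·(−1)·(−5) = 80 ≡ 3, so v_1 = 3^{−1} = 4 (mod 11).
  i = 2 (α = 9): (9−1)(9−3)(9−2)(9−6) = 8·6·7·3 = 1008 ≡ 7, so v_2 = 7^{−1} = 8 (mod 11).
  i = 3 (α = 3): (3−1)(3−9)(3−2)(3−6) = 2·(−6)·1·(−3) = 36 ≡ 3, so v_3 = 3^{−1} = 4 (mod 11).
  i = 4 (α = 2): (2−1)(2−9)(2−3)(2−6) = 1·(−7)·(−1)·(−4) = −28 ≡ 5, so v_4 = 5^{−1} = 9 (mod 11).
  i = 5 (α = 6): (6−1)(6−9)(6−3)(6−2) = 5·(−3)·3·4 = −180 ≡ 7, so v_5 = 7^{−1} = 8 (mod 11).
  v = [4, 8, 4, 9, 8].
Step 2: syndromes of r = [8, 7, 2, 1, 6] (all sums mod 11).
  S_0 = Σ v_i r_i = 4·8 + 8·7 + 4·2 + 9·1 + 8·6 = 153 ≡ 10.
  S_1 = Σ v_i α_i r_i = 4·1·8 + 8·9·7 + 4·3·2 + 9·2·1 + 8·6·6 = 866 ≡ 8.
  α_i^2 mod 11 = [1, 4, 9, 4, 3].
  S_2 = Σ v_i α_i^2 r_i = 4·1·8 + 8·4·7 + 4·9·2 + 9·4·1 + 8·3·6 = 508 ≡ 2.
  S = (10, 8, 2) ≠ 0, so r is not a codeword (an error is present).
Step 3: locate the error. For a single error e at position i, S_ℓ = v_i·e·α_i^ℓ, so α_err = S_1/S_0.
  S_0^{−1} = 10^{−1} = 10 (mod 11), so α_err = 8·10 = 80 ≡ 3 = α_3. Error position i = 3.
  Consistency check: S_2/S_1 = 2·7 = 14 ≡ 3 = α_err ✓ (single-error assumption holds).
Step 4: error magnitude e = S_0/v_3 = S_0·∏_{j≠3}(α_3 − α_j) = 10·3 = 30 ≡ 8 (mod 11).
Step 5: correct position 3: c_3 = r_3 − e = 2 − 8 ≡ 5 (mod 11). Hence c = [8, 7, 5, 1, 6].
  Check: interpolating c through the α_i gives m(x) = 4 + 4·x (degree < 2) with m(α_i) = c_i for every i, so c is indeed a codeword.


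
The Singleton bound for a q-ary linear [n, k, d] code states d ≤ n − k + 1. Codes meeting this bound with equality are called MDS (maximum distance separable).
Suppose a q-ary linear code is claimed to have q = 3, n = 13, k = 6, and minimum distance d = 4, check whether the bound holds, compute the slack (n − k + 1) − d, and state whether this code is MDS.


Singleton RHS = n − k + 1 = 8, slack = 4, bound satisfied, not MDS.

Singleton bound: d ≤ n − k + 1.
Here n = 13, k = 6, so n − k + 1 = 8.
Given d = 4, check d ≤ 8: YES.
Slack = (n − k + 1) − d = 4.
The code is NOT MDS (slack = 4 > 0).
Description: the claimed parameters are [13, 6, 4]_3; such a code would be non-MDS.


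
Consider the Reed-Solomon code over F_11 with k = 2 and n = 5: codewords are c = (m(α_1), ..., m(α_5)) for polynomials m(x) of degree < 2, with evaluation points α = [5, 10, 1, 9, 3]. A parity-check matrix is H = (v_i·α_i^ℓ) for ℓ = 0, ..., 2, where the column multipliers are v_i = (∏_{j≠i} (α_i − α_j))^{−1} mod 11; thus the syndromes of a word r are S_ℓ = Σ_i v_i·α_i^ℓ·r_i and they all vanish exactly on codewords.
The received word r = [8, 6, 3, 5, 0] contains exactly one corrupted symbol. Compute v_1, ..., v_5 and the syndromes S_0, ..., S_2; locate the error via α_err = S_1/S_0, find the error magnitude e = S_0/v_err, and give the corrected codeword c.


S = (6, 10, 2), error at position 4, error magnitude e = 3, c = [8, 6, 3, 2, 0].

Step 1: column multipliers v_i = (∏_{j≠i}(α_i − α_j))^{−1} mod 11.
  i = 1 (α = 5): (5−10)(5−1)(5−9)(5−3) = (−5)·4·(−4)·2 = 160 ≡ 6, so v_1 = 6^{−1} = 2 (mod 11).
  i = 2 (α = 10): (10−5)(10−1)(10−9)(10−3) = 5·9·1·7 = 315 ≡ 7, so v_2 = 7^{−1} = 8 (mod 11).
  i = 3 (α = 1): (1−5)(1−10)(1−9)(1−3) = (−4)·(−9)·(−8)·(−2) = 576 ≡ 4, so v_3 = 4^{−1} = 3 (mod 11).
  i = 4 (α = 9): (9−5)(9−10)(9−1)(9−3) = 4·(−1)·8·6 = −192 ≡ 6, so v_4 = 6^{−1} = 2 (mod 11).
  i = 5 (α = 3): (3−5)(3−10)(3−1)(3−9) = (−2)·(−7)·2·(−6) = −168 ≡ 8, so v_5 = 8^{−1} = 7 (mod 11).
  v = [2, 8, 3, 2, 7].
Step 2: syndromes of r = [8, 6, 3, 5, 0] (all sums mod 11).
  S_0 = Σ v_i r_i = 2·8 + 8·6 + 3·3 + 2·5 + 7·0 = 83 ≡ 6.
  S_1 = Σ v_i α_i r_i = 2·5·8 + 8·10·6 + 3·1·3 + 2·9·5 + 7·3·0 = 659 ≡ 10.
  α_i^2 mod 11 = [3, 1, 1, 4, 9].
  S_2 = Σ v_i α_i^2 r_i = 2·3·8 + 8·1·6 + 3·1·3 + 2·4·5 + 7·9·0 = 145 ≡ 2.
  S = (6, 10, 2) ≠ 0, so r is not a codeword (an error is present).
Step 3: locate the error. For a single error e at position i, S_ℓ = v_i·e·α_i^ℓ, so α_err = S_1/S_0.
  S_0^{−1} = 6^{−1} = 2 (mod 11), so α_err = 10·2 = 20 ≡ 9 = α_4. Error position i = 4.
  Consistency check: S_2/S_1 = 2·10 = 20 ≡ 9 = α_err ✓ (single-error assumption holds).
Step 4: error magnitude e = S_0/v_4 = S_0·∏_{j≠4}(α_4 − α_j) = 6·6 = 36 ≡ 3 (mod 11).
Step 5: correct position 4: c_4 = r_4 − e = 5 − 3 ≡ 2 (mod 11). Hence c = [8, 6, 3, 2, 0].
  Check: interpolating c through the α_i gives m(x) = 10 + 4·x (degree < 2) with m(α_i) = c_i for every i, so c is indeed a codeword.


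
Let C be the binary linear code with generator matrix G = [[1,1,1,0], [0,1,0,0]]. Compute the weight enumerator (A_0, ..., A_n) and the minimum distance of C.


Weight distribution: A_0 = 1, A_1 = 1, A_2 = 1, A_3 = 1. Minimum distance d = 1.

Enumerate all 2^2 = 4 messages m ∈ F_2^2.
For each, compute codeword c = mG in F_2^4, then tally its weight.
  m = 00 → c = 0000, weight = 0.
  m = 10 → c = 1110, weight = 3.
  m = 01 → c = 0100, weight = 1.
  m = 11 → c = 1010, weight = 2.
Tally weights:
  weight 0: 1 codewords.
  weight 1: 1 codewords.
  weight 2: 1 codewords.
  weight 3: 1 codewords.
Minimum distance d = smallest w > 0 with A_w > 0 = 1.
Sanity: Σ A_w = 4 = 2^2 = 4 ✓.


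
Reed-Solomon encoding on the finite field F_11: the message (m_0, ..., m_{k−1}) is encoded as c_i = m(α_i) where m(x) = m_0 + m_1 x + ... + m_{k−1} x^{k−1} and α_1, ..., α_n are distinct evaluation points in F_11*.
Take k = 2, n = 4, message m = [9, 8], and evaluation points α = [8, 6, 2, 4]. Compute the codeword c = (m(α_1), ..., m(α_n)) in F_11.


c = [7, 2, 3, 8]

Message polynomial: m(x) = 9 + 8·x (mod 11).
For each evaluation point α_i, compute m(α_i) mod 11:
  α_1 = 8: Horner steps 8 → 7, so m(8) = 7.
  α_2 = 6: Horner steps 8 → 2, so m(6) = 2.
  α_3 = 2: Horner steps 8 → 3, so m(2) = 3.
  α_4 = 4: Horner steps 8 → 8, so m(4) = 8.
Codeword c = [7, 2, 3, 8] ∈ F_11^4.


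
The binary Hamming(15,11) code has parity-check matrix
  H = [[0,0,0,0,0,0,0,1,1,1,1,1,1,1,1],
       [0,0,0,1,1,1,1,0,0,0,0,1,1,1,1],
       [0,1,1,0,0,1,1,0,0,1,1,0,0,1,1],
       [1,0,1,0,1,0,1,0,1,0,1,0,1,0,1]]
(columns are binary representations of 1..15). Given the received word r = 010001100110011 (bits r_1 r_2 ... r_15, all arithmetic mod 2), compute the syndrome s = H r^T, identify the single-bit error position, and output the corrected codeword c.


s = (0, 0, 1, 1)^T, error position = 3, corrected codeword c = 011001100110011

Compute s = H r^T mod 2 one row at a time:
  s_1 = 0 + 0 + 1 + 1 + 0 + 0 + 1 + 1 = 4 ≡ 0 (mod 2).
  s_2 = 0 + 0 + 1 + 1 + 0 + 0 + 1 + 1 = 4 ≡ 0 (mod 2).
  s_3 = 1 + 0 + 1 + 1 + 1 + 1 + 1 + 1 = 7 ≡ 1 (mod 2).
  s_4 = 0 + 0 + 0 + 1 + 0 + 1 + 0 + 1 = 3 ≡ 1 (mod 2).
s = (0, 0, 1, 1)^T — this equals column 3 of H (binary 0011), so error is at position 3.
Correct: flip bit 3 of r = 010001100110011 to get c = 011001100110011.


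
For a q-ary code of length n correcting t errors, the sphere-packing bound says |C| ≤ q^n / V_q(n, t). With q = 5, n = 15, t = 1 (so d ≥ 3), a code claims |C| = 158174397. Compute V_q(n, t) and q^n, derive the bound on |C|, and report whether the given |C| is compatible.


V_q(n, t) = 61, q^n = 30517578125, Hamming bound = 500288165, |C| = 158174397 ≤ bound (satisfied).

Step 1: Compute V_q(n, t) = Σ_{j=0}^1 C(n, j) (q−1)^j.
  j = 0: C(15,0)·(4)^0 = 1·1 = 1.
  j = 1: C(15,1)·(4)^1 = 15·4 = 60.
  V_q(n, t) = 1 + 60 = 61.
Step 2: q^n = 5^15 = 30517578125.
Step 3: Hamming bound ⌊q^n / V_q(n,t)⌋ = ⌊30517578125/61⌋ = 500288165.
Step 4: Compare |C| = 158174397 to 500288165: satisfied.
The claimed |C| lies below the Hamming bound.


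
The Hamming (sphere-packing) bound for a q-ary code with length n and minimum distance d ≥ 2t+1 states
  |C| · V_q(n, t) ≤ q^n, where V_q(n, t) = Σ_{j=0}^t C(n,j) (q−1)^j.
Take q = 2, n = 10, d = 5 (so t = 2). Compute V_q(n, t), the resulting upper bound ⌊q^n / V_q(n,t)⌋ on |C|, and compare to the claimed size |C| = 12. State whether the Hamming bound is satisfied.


V_q(n, t) = 56, q^n = 1024, Hamming bound = 18, |C| = 12 ≤ bound (satisfied).

Step 1: Compute V_q(n, t) = Σ_{j=0}^2 C(n, j) (q−1)^j.
  j = 0: C(10,0)·(1)^0 = 1·1 = 1.
  j = 1: C(10,1)·(1)^1 = 10·1 = 10.
  j = 2: C(10,2)·(1)^2 = 45·1 = 45.
  V_q(n, t) = 1 + 10 + 45 = 56.
Step 2: q^n = 2^10 = 1024.
Step 3: Hamming bound ⌊q^n / V_q(n,t)⌋ = ⌊1024/56⌋ = 18.
Step 4: Compare |C| = 12 to 18: satisfied.
The claimed |C| lies below the Hamming bound.


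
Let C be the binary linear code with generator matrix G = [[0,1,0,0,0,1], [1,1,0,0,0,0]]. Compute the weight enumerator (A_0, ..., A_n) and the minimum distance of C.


Weight distribution: A_0 = 1, A_2 = 3. Minimum distance d = 2.

Enumerate all 2^2 = 4 messages m ∈ F_2^2.
For each, compute codeword c = mG in F_2^6, then tally its weight.
  m = 00 → c = 000000, weight = 0.
  m = 10 → c = 010001, weight = 2.
  m = 01 → c = 110000, weight = 2.
  m = 11 → c = 100001, weight = 2.
Tally weights:
  weight 0: 1 codewords.
  weight 2: 3 codewords.
Minimum distance d = smallest w > 0 with A_w > 0 = 2.
Sanity: Σ A_w = 4 = 2^2 = 4 ✓.


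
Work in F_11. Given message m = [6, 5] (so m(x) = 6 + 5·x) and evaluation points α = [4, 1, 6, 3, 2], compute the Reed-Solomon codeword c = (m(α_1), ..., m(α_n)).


c = [4, 0, 3, 10, 5]

Message polynomial: m(x) = 6 + 5·x (mod 11).
For each evaluation point α_i, compute m(α_i) mod 11:
  α_1 = 4: Horner steps 5 → 4, so m(4) = 4.
  α_2 = 1: Horner steps 5 → 0, so m(1) = 0.
  α_3 = 6: Horner steps 5 → 3, so m(6) = 3.
  α_4 = 3: Horner steps 5 → 10, so m(3) = 10.
  α_5 = 2: Horner steps 5 → 5, so m(2) = 5.
Codeword c = [4, 0, 3, 10, 5] ∈ F_11^5.


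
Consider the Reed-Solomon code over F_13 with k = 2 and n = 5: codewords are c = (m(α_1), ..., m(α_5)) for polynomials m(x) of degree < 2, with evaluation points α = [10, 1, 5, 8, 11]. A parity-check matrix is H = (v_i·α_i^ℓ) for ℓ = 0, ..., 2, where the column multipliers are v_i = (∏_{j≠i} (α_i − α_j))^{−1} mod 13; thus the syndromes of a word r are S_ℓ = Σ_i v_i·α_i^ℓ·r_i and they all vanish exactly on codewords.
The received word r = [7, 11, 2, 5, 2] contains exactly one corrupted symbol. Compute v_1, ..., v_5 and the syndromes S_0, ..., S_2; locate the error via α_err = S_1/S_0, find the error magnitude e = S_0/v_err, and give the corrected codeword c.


S = (3, 7, 12), error at position 5, error magnitude e = 7, c = [7, 11, 2, 5, 8].

Step 1: column multipliers v_i = (∏_{j≠i}(α_i − α_j))^{−1} mod 13.
  i = 1 (α = 10): (10−1)(10−5)(10−8)(10−11) = 9·5·2·(−1) = −90 ≡ 1, so v_1 = 1^{−1} = 1 (mod 13).
  i = 2 (α = 1): (1−10)(1−5)(1−8)(1−11) = (−9)·(−4)·(−7)·(−10) = 2520 ≡ 11, so v_2 = 11^{−1} = 6 (mod 13).
  i = 3 (α = 5): (5−10)(5−1)(5−8)(5−11) = (−5)·4·(−3)·(−6) = −360 ≡ 4, so v_3 = 4^{−1} = 10 (mod 13).
  i = 4 (α = 8): (8−10)(8−1)(8−5)(8−11) = (−2)·7·3·(−3) = 126 ≡ 9, so v_4 = 9^{−1} = 3 (mod 13).
  i = 5 (α = 11): (11−10)(11−1)(11−5)(11−8) = 1·10·6·3 = 180 ≡ 11, so v_5 = 11^{−1} = 6 (mod 13).
  v = [1, 6, 10, 3, 6].
Step 2: syndromes of r = [7, 11, 2, 5, 2] (all sums mod 13).
  S_0 = Σ v_i r_i = 1·7 + 6·11 + 10·2 + 3·5 + 6·2 = 120 ≡ 3.
  S_1 = Σ v_i α_i r_i = 1·10·7 + 6·1·11 + 10·5·2 + 3·8·5 + 6·11·2 = 488 ≡ 7.
  α_i^2 mod 13 = [9, 1, 12, 12, 4].
  S_2 = Σ v_i α_i^2 r_i = 1·9·7 + 6·1·11 + 10·12·2 + 3·12·5 + 6·4·2 = 597 ≡ 12.
  S = (3, 7, 12) ≠ 0, so r is not a codeword (an error is present).
Step 3: locate the error. For a single error e at position i, S_ℓ = v_i·e·α_i^ℓ, so α_err = S_1/S_0.
  S_0^{−1} = 3^{−1} = 9 (mod 13), so α_err = 7·9 = 63 ≡ 11 = α_5. Error position i = 5.
  Consistency check: S_2/S_1 = 12·2 = 24 ≡ 11 = α_err ✓ (single-error assumption holds).
Step 4: error magnitude e = S_0/v_5 = S_0·∏_{j≠5}(α_5 − α_j) = 3·11 = 33 ≡ 7 (mod 13).
Step 5: correct position 5: c_5 = r_5 − e = 2 − 7 ≡ 8 (mod 13). Hence c = [7, 11, 2, 5, 8].
  Check: interpolating c through the α_i gives m(x) = 10 + 1·x (degree < 2) with m(α_i) = c_i for every i, so c is indeed a codeword.


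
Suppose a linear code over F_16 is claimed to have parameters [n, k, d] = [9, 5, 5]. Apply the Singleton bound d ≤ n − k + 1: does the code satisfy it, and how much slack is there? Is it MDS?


Singleton RHS = n − k + 1 = 5, slack = 0, bound satisfied, MDS.

Singleton bound: d ≤ n − k + 1.
Here n = 9, k = 5, so n − k + 1 = 5.
Given d = 5, check d ≤ 5: YES.
Slack = (n − k + 1) − d = 0.
The code is MDS (slack = 0).
Description: the claimed parameters are [9, 5, 5]_16; such a code would be MDS (meets Singleton bound).


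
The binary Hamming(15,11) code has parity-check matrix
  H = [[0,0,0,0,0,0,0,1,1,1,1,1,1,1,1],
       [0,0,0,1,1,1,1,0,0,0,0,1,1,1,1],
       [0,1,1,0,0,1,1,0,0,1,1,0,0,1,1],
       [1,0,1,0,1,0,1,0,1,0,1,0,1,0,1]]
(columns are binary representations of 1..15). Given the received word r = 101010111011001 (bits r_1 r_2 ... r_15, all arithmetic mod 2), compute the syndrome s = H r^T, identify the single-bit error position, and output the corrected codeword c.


s = (1, 0, 0, 1)^T, error position = 9, corrected codeword c = 101010110011001

Compute s = H r^T mod 2 one row at a time:
  s_1 = 1 + 1 + 0 + 1 + 1 + 0 + 0 + 1 = 5 ≡ 1 (mod 2).
  s_2 = 0 + 1 + 0 + 1 + 1 + 0 + 0 + 1 = 4 ≡ 0 (mod 2).
  s_3 = 0 + 1 + 0 + 1 + 0 + 1 + 0 + 1 = 4 ≡ 0 (mod 2).
  s_4 = 1 + 1 + 1 + 1 + 1 + 1 + 0 + 1 = 7 ≡ 1 (mod 2).
s = (1, 0, 0, 1)^T — this equals column 9 of H (binary 1001), so error is at position 9.
Correct: flip bit 9 of r = 101010111011001 to get c = 101010110011001.
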